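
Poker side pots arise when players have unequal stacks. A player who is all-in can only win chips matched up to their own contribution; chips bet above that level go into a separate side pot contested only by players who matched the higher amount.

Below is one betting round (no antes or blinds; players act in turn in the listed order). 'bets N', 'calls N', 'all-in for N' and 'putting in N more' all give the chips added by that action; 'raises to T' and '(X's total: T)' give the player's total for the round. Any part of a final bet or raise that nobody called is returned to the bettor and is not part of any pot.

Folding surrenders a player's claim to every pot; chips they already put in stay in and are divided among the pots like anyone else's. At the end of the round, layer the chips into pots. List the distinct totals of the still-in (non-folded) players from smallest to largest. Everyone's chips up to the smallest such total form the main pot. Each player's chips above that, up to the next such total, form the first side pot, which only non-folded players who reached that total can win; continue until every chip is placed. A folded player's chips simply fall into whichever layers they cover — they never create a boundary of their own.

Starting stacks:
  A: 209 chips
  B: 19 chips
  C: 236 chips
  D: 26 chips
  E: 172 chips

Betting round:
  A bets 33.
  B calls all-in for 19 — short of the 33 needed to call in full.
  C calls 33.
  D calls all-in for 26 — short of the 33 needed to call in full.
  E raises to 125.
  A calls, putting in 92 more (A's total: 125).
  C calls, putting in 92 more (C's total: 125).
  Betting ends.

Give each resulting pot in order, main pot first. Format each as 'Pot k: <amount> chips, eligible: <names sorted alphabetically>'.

Pot 1: 95 chips, eligible: A, B, C, D, E
Pot 2: 28 chips, eligible: A, C, D, E
Pot 3: 297 chips, eligible: A, C, E

Derivation:
Contributions: A=125, B=19, C=125, D=26, E=125
Pot levels (distinct totals of non-folded players): 19, 26, 125
Layer 1-19: 19 each from A, B, C, D, E = 19*5 = 95 chips; eligible A, B, C, D, E
Layer 20-26: 7 each from A, C, D, E = 7*4 = 28 chips; eligible A, C, D, E
Layer 27-125: 99 each from A, C, E = 99*3 = 297 chips; eligible A, C, E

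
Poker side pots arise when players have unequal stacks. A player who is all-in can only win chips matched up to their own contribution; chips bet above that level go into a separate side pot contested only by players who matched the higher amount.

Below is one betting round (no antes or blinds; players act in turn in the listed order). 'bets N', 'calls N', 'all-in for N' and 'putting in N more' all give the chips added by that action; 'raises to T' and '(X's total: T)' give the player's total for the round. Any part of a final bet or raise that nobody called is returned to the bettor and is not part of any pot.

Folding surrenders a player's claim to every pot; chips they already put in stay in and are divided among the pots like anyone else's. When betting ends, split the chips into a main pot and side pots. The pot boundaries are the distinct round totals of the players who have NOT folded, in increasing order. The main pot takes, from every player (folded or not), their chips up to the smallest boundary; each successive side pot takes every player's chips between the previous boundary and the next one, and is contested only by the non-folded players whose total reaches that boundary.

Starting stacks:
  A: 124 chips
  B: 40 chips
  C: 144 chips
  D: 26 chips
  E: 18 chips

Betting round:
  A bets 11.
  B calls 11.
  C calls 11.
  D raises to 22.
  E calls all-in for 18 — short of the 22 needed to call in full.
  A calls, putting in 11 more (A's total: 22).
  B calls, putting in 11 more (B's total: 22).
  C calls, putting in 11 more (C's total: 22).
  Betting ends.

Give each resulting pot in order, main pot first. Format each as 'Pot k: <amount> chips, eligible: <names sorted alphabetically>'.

Pot 1: 90 chips, eligible: A, B, C, D, E
Pot 2: 16 chips, eligible: A, B, C, D

Derivation:
Contributions: A=22, B=22, C=22, D=22, E=18
Pot levels (distinct totals of non-folded players): 18, 22
Layer 1-18: 18 each from A, B, C, D, E = 18*5 = 90 chips; eligible A, B, C, D, E
Layer 19-22: 4 each from A, B, C, D = 4*4 = 16 chips; eligible A, B, C, D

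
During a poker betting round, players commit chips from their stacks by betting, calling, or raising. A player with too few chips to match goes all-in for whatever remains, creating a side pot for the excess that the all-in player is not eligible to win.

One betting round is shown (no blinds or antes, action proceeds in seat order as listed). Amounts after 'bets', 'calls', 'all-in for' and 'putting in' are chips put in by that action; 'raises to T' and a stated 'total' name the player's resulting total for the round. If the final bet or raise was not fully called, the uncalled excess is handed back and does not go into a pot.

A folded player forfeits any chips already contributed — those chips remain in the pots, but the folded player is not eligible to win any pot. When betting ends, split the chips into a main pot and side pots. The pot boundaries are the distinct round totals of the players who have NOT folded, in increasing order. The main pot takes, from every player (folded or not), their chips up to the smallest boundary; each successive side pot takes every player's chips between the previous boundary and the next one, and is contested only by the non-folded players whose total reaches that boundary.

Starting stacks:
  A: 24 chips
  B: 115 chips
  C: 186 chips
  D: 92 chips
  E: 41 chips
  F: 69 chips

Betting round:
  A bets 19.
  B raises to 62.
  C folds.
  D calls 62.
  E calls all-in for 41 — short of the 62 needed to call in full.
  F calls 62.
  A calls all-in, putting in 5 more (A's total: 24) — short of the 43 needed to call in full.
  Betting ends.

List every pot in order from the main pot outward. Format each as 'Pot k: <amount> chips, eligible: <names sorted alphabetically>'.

Pot 1: 120 chips, eligible: A, B, D, E, F
Pot 2: 68 chips, eligible: B, D, E, F
Pot 3: 63 chips, eligible: B, D, F

Derivation:
Contributions: A=24, B=62, D=62, E=41, F=62
Folded: C
Pot levels (distinct totals of non-folded players): 24, 41, 62
Layer 1-24: 24 each from A, B, D, E, F = 24*5 = 120 chips; eligible A, B, D, E, F
Layer 25-41: 17 each from B, D, E, F = 17*4 = 68 chips; eligible B, D, E, F
Layer 42-62: 21 each from B, D, F = 21*3 = 63 chips; eligible B, D, F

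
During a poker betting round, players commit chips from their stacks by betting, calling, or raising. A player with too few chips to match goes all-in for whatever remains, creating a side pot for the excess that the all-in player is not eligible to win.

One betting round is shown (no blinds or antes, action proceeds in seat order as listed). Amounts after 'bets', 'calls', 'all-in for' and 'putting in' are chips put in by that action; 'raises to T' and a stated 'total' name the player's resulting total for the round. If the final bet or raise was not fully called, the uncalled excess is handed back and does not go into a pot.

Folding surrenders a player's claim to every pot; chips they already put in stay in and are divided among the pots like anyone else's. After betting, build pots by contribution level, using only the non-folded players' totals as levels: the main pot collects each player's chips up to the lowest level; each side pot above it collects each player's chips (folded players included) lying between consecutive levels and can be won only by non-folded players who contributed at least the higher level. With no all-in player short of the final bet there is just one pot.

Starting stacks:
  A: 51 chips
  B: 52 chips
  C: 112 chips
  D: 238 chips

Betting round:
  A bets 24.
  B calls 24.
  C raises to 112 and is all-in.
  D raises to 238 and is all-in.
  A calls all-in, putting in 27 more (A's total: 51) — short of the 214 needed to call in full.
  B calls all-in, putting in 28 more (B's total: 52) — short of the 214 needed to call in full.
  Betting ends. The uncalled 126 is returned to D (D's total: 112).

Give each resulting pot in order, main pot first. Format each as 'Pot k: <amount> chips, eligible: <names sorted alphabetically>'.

Contributions (after 126 returned to D): A=51, B=52, C=112, D=112
Pot levels (distinct totals of non-folded players): 51, 52, 112
Layer 1-51: 51 each from A, B, C, D = 51*4 = 204 chips; eligible A, B, C, D
Layer 52-52: 1 each from B, C, D = 1*3 = 3 chips; eligible B, C, D
Layer 53-112: 60 each from C, D = 60*2 = 120 chips; eligible C, D

Pot 1: 204 chips, eligible: A, B, C, D
Pot 2: 3 chips, eligible: B, C, D
Pot 3: 120 chips, eligible: C, D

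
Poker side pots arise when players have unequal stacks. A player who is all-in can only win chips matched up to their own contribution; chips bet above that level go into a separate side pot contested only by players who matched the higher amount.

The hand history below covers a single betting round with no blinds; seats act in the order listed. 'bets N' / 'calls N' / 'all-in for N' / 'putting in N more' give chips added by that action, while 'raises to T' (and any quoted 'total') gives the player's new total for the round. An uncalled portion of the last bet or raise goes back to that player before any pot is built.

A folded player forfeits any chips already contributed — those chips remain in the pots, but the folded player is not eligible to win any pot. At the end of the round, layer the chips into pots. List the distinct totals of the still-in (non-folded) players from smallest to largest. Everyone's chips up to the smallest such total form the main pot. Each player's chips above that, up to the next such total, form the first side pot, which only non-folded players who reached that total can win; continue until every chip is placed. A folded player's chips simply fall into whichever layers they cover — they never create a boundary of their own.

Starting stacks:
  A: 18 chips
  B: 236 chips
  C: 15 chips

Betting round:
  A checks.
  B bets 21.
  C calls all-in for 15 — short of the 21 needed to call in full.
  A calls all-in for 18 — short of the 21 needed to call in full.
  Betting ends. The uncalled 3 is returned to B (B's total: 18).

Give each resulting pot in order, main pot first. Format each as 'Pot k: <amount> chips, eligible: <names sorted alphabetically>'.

Contributions (after 3 returned to B): A=18, B=18, C=15
Pot levels (distinct totals of non-folded players): 15, 18
Layer 1-15: 15 each from A, B, C = 15*3 = 45 chips; eligible A, B, C
Layer 16-18: 3 each from A, B = 3*2 = 6 chips; eligible A, B

Pot 1: 45 chips, eligible: A, B, C
Pot 2: 6 chips, eligible: A, B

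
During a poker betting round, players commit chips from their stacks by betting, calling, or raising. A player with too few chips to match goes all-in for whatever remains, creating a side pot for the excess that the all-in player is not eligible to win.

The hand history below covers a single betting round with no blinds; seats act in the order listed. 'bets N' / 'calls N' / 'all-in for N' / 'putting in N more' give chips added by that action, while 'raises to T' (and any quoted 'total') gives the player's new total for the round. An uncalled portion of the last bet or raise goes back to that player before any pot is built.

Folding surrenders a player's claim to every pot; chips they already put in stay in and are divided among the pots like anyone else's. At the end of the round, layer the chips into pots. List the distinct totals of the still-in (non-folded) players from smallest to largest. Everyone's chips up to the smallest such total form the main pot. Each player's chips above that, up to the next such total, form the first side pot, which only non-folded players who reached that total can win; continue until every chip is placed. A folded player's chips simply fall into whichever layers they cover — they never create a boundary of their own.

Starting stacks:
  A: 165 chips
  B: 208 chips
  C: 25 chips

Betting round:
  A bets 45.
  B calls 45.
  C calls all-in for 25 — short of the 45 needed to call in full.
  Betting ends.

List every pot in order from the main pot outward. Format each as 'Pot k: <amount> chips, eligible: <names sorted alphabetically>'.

Contributions: A=45, B=45, C=25
Pot levels (distinct totals of non-folded players): 25, 45
Layer 1-25: 25 each from A, B, C = 25*3 = 75 chips; eligible A, B, C
Layer 26-45: 20 each from A, B = 20*2 = 40 chips; eligible A, B

Pot 1: 75 chips, eligible: A, B, C
Pot 2: 40 chips, eligible: A, B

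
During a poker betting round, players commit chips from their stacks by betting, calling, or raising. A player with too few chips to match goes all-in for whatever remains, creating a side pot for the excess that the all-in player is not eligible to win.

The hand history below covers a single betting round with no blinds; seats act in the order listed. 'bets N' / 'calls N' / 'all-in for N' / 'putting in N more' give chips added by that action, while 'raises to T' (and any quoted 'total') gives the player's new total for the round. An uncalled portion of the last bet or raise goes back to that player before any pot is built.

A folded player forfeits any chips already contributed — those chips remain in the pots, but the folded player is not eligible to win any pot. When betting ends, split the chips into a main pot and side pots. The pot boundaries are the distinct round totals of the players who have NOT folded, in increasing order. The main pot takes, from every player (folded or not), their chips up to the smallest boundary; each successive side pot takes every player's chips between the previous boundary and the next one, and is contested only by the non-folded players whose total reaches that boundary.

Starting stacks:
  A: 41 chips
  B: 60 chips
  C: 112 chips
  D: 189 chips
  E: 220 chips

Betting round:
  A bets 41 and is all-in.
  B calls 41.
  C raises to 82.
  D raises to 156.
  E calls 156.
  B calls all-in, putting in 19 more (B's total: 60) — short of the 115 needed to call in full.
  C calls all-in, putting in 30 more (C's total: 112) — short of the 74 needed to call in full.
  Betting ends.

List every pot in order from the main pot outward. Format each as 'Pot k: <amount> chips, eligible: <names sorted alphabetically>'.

Pot 1: 205 chips, eligible: A, B, C, D, E
Pot 2: 76 chips, eligible: B, C, D, E
Pot 3: 156 chips, eligible: C, D, E
Pot 4: 88 chips, eligible: D, E

Derivation:
Contributions: A=41, B=60, C=112, D=156, E=156
Pot levels (distinct totals of non-folded players): 41, 60, 112, 156
Layer 1-41: 41 each from A, B, C, D, E = 41*5 = 205 chips; eligible A, B, C, D, E
Layer 42-60: 19 each from B, C, D, E = 19*4 = 76 chips; eligible B, C, D, E
Layer 61-112: 52 each from C, D, E = 52*3 = 156 chips; eligible C, D, E
Layer 113-156: 44 each from D, E = 44*2 = 88 chips; eligible D, E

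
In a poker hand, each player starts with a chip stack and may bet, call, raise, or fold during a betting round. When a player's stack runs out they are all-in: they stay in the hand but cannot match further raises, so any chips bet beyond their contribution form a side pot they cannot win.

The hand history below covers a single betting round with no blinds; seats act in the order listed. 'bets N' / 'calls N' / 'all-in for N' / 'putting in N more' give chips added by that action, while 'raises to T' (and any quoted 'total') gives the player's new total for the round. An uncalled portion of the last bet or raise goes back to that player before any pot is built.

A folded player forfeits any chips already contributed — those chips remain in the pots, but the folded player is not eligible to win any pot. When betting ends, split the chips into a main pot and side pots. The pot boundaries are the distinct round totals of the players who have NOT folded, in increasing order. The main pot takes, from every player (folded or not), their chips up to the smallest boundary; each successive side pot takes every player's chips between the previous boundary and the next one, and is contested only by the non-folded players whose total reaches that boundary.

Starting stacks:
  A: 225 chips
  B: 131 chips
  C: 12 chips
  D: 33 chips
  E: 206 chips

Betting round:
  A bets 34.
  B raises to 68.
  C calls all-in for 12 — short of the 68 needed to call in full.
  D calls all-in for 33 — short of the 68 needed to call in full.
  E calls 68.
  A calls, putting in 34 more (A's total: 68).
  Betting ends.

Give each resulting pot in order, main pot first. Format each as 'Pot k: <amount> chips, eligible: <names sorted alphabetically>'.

Pot 1: 60 chips, eligible: A, B, C, D, E
Pot 2: 84 chips, eligible: A, B, D, E
Pot 3: 105 chips, eligible: A, B, E

Derivation:
Contributions: A=68, B=68, C=12, D=33, E=68
Pot levels (distinct totals of non-folded players): 12, 33, 68
Layer 1-12: 12 each from A, B, C, D, E = 12*5 = 60 chips; eligible A, B, C, D, E
Layer 13-33: 21 each from A, B, D, E = 21*4 = 84 chips; eligible A, B, D, E
Layer 34-68: 35 each from A, B, E = 35*3 = 105 chips; eligible A, B, E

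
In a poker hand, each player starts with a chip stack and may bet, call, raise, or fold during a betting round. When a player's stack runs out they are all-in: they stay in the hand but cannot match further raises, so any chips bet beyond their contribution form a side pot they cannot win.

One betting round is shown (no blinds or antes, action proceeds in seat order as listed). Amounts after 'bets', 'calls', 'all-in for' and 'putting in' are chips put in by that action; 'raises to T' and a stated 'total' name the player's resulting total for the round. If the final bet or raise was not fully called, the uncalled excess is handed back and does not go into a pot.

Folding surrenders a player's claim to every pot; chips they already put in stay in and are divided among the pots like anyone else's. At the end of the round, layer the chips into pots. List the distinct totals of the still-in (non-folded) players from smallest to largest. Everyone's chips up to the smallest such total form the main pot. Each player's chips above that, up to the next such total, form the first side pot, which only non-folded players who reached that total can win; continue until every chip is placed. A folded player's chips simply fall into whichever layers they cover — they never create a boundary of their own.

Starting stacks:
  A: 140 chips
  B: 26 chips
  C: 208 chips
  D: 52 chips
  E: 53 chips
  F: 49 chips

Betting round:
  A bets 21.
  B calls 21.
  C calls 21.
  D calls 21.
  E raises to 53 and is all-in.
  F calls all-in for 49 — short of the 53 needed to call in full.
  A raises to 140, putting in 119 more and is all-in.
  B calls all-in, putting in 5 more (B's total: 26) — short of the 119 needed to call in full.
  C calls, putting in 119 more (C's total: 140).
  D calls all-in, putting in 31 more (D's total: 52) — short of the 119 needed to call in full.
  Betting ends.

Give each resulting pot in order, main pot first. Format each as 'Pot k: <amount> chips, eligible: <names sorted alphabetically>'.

Contributions: A=140, B=26, C=140, D=52, E=53, F=49
Pot levels (distinct totals of non-folded players): 26, 49, 52, 53, 140
Layer 1-26: 26 each from A, B, C, D, E, F = 26*6 = 156 chips; eligible A, B, C, D, E, F
Layer 27-49: 23 each from A, C, D, E, F = 23*5 = 115 chips; eligible A, C, D, E, F
Layer 50-52: 3 each from A, C, D, E = 3*4 = 12 chips; eligible A, C, D, E
Layer 53-53: 1 each from A, C, E = 1*3 = 3 chips; eligible A, C, E
Layer 54-140: 87 each from A, C = 87*2 = 174 chips; eligible A, C

Pot 1: 156 chips, eligible: A, B, C, D, E, F
Pot 2: 115 chips, eligible: A, C, D, E, F
Pot 3: 12 chips, eligible: A, C, D, E
Pot 4: 3 chips, eligible: A, C, E
Pot 5: 174 chips, eligible: A, C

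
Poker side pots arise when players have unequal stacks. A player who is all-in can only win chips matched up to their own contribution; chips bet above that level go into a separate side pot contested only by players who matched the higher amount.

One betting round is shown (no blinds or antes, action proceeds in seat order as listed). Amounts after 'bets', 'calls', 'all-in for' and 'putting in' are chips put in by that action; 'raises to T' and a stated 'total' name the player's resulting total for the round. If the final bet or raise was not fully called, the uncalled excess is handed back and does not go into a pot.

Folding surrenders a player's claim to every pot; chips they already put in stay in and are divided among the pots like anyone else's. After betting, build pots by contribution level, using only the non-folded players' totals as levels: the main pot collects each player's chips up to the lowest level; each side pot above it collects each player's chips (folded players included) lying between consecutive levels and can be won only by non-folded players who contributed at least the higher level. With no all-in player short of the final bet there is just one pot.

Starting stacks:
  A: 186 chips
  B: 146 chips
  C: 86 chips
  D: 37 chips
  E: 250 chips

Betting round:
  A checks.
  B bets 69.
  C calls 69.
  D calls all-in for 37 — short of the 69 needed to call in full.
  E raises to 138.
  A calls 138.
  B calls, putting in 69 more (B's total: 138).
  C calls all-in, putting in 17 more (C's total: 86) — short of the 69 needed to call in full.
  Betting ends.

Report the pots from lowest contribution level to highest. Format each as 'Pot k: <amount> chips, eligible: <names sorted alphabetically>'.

Contributions: A=138, B=138, C=86, D=37, E=138
Pot levels (distinct totals of non-folded players): 37, 86, 138
Layer 1-37: 37 each from A, B, C, D, E = 37*5 = 185 chips; eligible A, B, C, D, E
Layer 38-86: 49 each from A, B, C, E = 49*4 = 196 chips; eligible A, B, C, E
Layer 87-138: 52 each from A, B, E = 52*3 = 156 chips; eligible A, B, E

Pot 1: 185 chips, eligible: A, B, C, D, E
Pot 2: 196 chips, eligible: A, B, C, E
Pot 3: 156 chips, eligible: A, B, E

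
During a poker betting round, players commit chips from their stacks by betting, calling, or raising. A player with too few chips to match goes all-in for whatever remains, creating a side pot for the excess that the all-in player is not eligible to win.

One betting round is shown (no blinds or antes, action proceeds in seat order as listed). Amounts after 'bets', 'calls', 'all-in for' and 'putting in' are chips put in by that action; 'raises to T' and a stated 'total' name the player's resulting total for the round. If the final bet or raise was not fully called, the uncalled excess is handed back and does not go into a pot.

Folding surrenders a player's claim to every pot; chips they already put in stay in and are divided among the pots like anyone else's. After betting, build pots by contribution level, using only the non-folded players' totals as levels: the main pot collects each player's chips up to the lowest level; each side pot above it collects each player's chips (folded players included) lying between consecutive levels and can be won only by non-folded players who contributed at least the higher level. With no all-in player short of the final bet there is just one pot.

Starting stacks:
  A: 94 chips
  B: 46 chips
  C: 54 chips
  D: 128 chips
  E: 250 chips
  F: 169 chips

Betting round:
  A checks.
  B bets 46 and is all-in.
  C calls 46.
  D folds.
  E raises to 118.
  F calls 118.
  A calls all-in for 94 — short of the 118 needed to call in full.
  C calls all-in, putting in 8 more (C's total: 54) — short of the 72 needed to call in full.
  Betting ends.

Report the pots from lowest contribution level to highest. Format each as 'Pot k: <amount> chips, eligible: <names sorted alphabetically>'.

Contributions: A=94, B=46, C=54, E=118, F=118
Folded: D
Pot levels (distinct totals of non-folded players): 46, 54, 94, 118
Layer 1-46: 46 each from A, B, C, E, F = 46*5 = 230 chips; eligible A, B, C, E, F
Layer 47-54: 8 each from A, C, E, F = 8*4 = 32 chips; eligible A, C, E, F
Layer 55-94: 40 each from A, E, F = 40*3 = 120 chips; eligible A, E, F
Layer 95-118: 24 each from E, F = 24*2 = 48 chips; eligible E, F

Pot 1: 230 chips, eligible: A, B, C, E, F
Pot 2: 32 chips, eligible: A, C, E, F
Pot 3: 120 chips, eligible: A, E, F
Pot 4: 48 chips, eligible: E, F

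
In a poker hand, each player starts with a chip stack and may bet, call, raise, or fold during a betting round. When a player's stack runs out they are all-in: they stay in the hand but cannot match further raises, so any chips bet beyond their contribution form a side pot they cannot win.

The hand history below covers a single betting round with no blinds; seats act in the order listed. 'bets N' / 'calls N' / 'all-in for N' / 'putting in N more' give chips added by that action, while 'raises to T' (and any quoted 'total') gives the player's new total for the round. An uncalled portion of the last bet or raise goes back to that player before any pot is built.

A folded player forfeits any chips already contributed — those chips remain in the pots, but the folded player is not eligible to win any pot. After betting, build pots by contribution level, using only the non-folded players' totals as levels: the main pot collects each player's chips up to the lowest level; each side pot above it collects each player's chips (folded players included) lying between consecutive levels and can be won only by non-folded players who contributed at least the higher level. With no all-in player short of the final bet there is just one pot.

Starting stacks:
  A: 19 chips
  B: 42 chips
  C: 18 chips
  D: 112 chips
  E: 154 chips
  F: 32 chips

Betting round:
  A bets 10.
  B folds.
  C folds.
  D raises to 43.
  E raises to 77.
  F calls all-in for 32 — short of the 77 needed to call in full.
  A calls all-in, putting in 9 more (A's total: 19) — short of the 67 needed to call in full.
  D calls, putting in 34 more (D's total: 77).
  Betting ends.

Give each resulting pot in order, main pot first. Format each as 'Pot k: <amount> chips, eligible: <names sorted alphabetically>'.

Pot 1: 76 chips, eligible: A, D, E, F
Pot 2: 39 chips, eligible: D, E, F
Pot 3: 90 chips, eligible: D, E

Derivation:
Contributions: A=19, D=77, E=77, F=32
Folded: B, C
Pot levels (distinct totals of non-folded players): 19, 32, 77
Layer 1-19: 19 each from A, D, E, F = 19*4 = 76 chips; eligible A, D, E, F
Layer 20-32: 13 each from D, E, F = 13*3 = 39 chips; eligible D, E, F
Layer 33-77: 45 each from D, E = 45*2 = 90 chips; eligible D, E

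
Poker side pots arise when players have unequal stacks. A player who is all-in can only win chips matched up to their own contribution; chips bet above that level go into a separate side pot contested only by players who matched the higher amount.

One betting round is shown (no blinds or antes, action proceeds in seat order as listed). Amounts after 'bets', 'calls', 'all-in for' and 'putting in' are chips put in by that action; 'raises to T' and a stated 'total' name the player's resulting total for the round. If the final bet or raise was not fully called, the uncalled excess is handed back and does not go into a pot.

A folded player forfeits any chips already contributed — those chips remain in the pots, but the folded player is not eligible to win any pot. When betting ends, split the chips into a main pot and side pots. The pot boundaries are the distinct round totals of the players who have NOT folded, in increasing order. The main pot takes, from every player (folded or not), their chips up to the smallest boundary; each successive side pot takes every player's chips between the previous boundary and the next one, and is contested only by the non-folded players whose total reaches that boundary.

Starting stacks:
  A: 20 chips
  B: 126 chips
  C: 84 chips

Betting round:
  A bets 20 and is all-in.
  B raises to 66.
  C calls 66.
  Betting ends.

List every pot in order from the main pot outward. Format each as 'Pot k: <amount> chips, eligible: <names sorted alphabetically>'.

Pot 1: 60 chips, eligible: A, B, C
Pot 2: 92 chips, eligible: B, C

Derivation:
Contributions: A=20, B=66, C=66
Pot levels (distinct totals of non-folded players): 20, 66
Layer 1-20: 20 each from A, B, C = 20*3 = 60 chips; eligible A, B, C
Layer 21-66: 46 each from B, C = 46*2 = 92 chips; eligible B, C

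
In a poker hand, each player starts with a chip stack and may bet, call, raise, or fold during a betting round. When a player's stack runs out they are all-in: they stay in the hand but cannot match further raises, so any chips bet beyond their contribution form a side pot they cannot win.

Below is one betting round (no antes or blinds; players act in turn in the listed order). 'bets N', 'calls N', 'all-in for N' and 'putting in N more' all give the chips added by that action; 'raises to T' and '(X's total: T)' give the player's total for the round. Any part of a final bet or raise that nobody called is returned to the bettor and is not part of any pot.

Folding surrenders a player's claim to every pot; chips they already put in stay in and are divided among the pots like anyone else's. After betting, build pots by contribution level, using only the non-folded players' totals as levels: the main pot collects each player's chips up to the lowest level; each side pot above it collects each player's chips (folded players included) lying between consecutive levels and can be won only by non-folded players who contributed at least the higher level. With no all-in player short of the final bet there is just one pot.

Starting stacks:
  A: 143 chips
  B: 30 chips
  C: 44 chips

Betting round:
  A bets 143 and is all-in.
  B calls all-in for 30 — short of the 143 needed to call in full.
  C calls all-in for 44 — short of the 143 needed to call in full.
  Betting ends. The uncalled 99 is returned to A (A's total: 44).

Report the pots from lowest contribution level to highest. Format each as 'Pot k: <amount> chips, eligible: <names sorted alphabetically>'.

Pot 1: 90 chips, eligible: A, B, C
Pot 2: 28 chips, eligible: A, C

Derivation:
Contributions (after 99 returned to A): A=44, B=30, C=44
Pot levels (distinct totals of non-folded players): 30, 44
Layer 1-30: 30 each from A, B, C = 30*3 = 90 chips; eligible A, B, C
Layer 31-44: 14 each from A, C = 14*2 = 28 chips; eligible A, C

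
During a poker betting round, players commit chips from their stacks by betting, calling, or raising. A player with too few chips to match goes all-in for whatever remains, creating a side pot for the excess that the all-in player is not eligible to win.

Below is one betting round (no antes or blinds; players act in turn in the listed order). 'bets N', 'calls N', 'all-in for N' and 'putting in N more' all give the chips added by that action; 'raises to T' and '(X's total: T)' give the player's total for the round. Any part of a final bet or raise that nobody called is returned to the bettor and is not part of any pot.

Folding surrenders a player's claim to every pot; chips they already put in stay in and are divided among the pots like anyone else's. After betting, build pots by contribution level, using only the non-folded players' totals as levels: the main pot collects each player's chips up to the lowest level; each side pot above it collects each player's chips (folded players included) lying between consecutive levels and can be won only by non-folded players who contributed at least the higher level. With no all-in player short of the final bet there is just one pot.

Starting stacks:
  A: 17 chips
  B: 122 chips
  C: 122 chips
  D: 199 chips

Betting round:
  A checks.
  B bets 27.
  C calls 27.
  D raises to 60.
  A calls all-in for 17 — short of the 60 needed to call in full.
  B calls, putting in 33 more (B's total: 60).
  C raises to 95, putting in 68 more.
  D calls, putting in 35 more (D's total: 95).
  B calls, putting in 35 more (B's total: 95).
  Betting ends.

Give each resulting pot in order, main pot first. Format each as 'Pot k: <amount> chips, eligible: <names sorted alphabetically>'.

Contributions: A=17, B=95, C=95, D=95
Pot levels (distinct totals of non-folded players): 17, 95
Layer 1-17: 17 each from A, B, C, D = 17*4 = 68 chips; eligible A, B, C, D
Layer 18-95: 78 each from B, C, D = 78*3 = 234 chips; eligible B, C, D

Pot 1: 68 chips, eligible: A, B, C, D
Pot 2: 234 chips, eligible: B, C, D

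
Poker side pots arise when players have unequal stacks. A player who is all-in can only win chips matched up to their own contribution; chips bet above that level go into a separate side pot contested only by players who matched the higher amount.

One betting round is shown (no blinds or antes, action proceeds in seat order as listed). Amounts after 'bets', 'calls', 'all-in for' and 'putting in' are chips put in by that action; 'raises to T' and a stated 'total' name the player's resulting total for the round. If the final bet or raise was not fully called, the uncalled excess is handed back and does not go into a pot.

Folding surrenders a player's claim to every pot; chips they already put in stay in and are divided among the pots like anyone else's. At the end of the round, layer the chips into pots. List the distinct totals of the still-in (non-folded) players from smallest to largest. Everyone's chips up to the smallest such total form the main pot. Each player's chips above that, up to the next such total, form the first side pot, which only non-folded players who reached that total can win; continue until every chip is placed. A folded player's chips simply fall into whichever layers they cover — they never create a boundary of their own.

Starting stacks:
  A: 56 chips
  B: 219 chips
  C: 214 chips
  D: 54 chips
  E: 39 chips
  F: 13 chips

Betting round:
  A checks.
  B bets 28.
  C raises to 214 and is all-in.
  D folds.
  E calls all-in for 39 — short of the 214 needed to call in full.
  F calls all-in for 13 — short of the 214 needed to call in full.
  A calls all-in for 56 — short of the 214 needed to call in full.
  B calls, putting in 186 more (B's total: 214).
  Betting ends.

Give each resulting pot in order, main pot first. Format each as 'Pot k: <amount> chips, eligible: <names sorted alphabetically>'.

Contributions: A=56, B=214, C=214, E=39, F=13
Folded: D
Pot levels (distinct totals of non-folded players): 13, 39, 56, 214
Layer 1-13: 13 each from A, B, C, E, F = 13*5 = 65 chips; eligible A, B, C, E, F
Layer 14-39: 26 each from A, B, C, E = 26*4 = 104 chips; eligible A, B, C, E
Layer 40-56: 17 each from A, B, C = 17*3 = 51 chips; eligible A, B, C
Layer 57-214: 158 each from B, C = 158*2 = 316 chips; eligible B, C

Pot 1: 65 chips, eligible: A, B, C, E, F
Pot 2: 104 chips, eligible: A, B, C, E
Pot 3: 51 chips, eligible: A, B, C
Pot 4: 316 chips, eligible: B, C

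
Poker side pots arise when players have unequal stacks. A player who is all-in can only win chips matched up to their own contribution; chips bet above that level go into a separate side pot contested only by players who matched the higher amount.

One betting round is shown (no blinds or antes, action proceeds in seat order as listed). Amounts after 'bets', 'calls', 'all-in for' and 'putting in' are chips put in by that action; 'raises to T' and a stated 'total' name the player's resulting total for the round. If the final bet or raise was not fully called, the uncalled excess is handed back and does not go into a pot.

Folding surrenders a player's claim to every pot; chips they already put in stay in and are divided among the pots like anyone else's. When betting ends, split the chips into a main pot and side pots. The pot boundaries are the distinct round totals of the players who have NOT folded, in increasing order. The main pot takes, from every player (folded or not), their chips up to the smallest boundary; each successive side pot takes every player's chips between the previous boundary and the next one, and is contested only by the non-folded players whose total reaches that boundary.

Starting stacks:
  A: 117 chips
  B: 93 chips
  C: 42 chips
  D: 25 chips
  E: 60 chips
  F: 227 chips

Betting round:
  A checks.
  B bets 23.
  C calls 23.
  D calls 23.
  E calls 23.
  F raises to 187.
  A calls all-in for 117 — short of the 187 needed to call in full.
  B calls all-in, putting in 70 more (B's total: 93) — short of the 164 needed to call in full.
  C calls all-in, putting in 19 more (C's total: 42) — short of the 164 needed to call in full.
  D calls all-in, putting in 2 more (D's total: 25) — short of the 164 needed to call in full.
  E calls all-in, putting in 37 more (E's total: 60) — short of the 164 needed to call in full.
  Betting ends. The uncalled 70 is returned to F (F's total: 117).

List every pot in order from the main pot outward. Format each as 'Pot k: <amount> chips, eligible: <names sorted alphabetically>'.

Contributions (after 70 returned to F): A=117, B=93, C=42, D=25, E=60, F=117
Pot levels (distinct totals of non-folded players): 25, 42, 60, 93, 117
Layer 1-25: 25 each from A, B, C, D, E, F = 25*6 = 150 chips; eligible A, B, C, D, E, F
Layer 26-42: 17 each from A, B, C, E, F = 17*5 = 85 chips; eligible A, B, C, E, F
Layer 43-60: 18 each from A, B, E, F = 18*4 = 72 chips; eligible A, B, E, F
Layer 61-93: 33 each from A, B, F = 33*3 = 99 chips; eligible A, B, F
Layer 94-117: 24 each from A, F = 24*2 = 48 chips; eligible A, F

Pot 1: 150 chips, eligible: A, B, C, D, E, F
Pot 2: 85 chips, eligible: A, B, C, E, F
Pot 3: 72 chips, eligible: A, B, E, F
Pot 4: 99 chips, eligible: A, B, F
Pot 5: 48 chips, eligible: A, F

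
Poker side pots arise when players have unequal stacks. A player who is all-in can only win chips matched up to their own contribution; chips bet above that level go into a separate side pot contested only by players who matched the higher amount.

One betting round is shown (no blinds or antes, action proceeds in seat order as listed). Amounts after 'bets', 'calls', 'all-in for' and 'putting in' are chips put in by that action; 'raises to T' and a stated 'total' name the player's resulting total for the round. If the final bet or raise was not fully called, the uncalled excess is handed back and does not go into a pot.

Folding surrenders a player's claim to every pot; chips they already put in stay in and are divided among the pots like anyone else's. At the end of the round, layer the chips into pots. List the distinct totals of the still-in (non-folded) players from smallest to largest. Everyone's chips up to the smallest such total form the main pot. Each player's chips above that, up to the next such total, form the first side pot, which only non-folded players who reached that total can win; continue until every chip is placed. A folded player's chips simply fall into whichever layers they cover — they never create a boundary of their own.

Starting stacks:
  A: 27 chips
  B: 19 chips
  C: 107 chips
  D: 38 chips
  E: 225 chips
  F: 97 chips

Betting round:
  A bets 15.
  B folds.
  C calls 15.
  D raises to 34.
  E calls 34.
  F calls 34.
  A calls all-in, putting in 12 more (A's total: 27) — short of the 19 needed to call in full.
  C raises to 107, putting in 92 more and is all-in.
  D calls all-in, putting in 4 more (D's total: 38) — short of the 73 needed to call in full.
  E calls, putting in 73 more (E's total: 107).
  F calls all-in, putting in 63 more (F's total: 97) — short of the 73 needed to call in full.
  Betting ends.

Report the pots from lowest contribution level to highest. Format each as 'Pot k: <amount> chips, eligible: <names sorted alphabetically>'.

Pot 1: 135 chips, eligible: A, C, D, E, F
Pot 2: 44 chips, eligible: C, D, E, F
Pot 3: 177 chips, eligible: C, E, F
Pot 4: 20 chips, eligible: C, E

Derivation:
Contributions: A=27, C=107, D=38, E=107, F=97
Folded: B
Pot levels (distinct totals of non-folded players): 27, 38, 97, 107
Layer 1-27: 27 each from A, C, D, E, F = 27*5 = 135 chips; eligible A, C, D, E, F
Layer 28-38: 11 each from C, D, E, F = 11*4 = 44 chips; eligible C, D, E, F
Layer 39-97: 59 each from C, E, F = 59*3 = 177 chips; eligible C, E, F
Layer 98-107: 10 each from C, E = 10*2 = 20 chips; eligible C, E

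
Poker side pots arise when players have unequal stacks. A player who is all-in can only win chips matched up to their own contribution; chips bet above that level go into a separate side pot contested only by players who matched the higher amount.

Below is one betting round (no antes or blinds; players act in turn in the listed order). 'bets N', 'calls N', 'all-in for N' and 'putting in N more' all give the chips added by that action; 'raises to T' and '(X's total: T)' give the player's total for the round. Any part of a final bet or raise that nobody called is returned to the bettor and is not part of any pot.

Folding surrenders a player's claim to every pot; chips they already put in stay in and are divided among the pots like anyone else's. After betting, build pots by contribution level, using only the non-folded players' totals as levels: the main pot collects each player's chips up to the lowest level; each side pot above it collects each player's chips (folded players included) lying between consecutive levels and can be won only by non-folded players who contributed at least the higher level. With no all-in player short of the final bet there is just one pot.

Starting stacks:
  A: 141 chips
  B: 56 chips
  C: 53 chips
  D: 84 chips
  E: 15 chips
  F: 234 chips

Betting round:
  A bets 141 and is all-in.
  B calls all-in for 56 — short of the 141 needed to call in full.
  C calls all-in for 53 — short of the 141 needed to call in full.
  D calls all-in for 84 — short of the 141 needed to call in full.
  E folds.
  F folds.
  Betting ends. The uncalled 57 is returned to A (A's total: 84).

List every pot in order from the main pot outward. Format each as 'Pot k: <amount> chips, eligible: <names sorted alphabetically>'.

Contributions (after 57 returned to A): A=84, B=56, C=53, D=84
Folded: E, F
Pot levels (distinct totals of non-folded players): 53, 56, 84
Layer 1-53: 53 each from A, B, C, D = 53*4 = 212 chips; eligible A, B, C, D
Layer 54-56: 3 each from A, B, D = 3*3 = 9 chips; eligible A, B, D
Layer 57-84: 28 each from A, D = 28*2 = 56 chips; eligible A, D

Pot 1: 212 chips, eligible: A, B, C, D
Pot 2: 9 chips, eligible: A, B, D
Pot 3: 56 chips, eligible: A, D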